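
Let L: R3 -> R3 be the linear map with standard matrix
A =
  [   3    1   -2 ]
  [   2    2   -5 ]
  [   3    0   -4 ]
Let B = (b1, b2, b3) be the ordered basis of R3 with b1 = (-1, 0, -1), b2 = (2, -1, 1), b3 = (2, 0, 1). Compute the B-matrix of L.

[[-3, -1, 0], [-3, 3, 1], [1, -2, 1]]

The j-th column of [L]_B is [L(bj)]_B.
L(b1) = A b1 = (-1, 3, 1) = -3b1 - 3b2 + b3, so column 1 is (-3, -3, 1).
Repeating for b2, b3 and assembling the columns gives [[-3, -1, 0], [-3, 3, 1], [1, -2, 1]].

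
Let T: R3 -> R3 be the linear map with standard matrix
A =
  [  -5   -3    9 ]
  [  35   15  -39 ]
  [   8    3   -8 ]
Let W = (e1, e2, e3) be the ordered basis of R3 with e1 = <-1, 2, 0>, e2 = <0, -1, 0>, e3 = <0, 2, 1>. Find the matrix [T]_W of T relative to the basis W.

[[1, -3, -3], [3, 3, -1], [-2, -3, -2]]

With P the matrix whose columns are e1, ..., e3, [T]_W = P^(-1) A P.
Column by column: T(e1) = A e1 = <-1, -5, -2>; its W-coordinates <1, 3, -2> give column 1.
Continuing for each basis vector yields [T]_W = [[1, -3, -3], [3, 3, -1], [-2, -3, -2]].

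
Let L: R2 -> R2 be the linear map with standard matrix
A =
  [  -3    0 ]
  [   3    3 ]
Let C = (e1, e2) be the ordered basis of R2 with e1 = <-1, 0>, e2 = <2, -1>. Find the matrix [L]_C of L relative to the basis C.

[[3, 0], [3, -3]]

With P the matrix whose columns are e1, e2, [L]_C = P^(-1) A P.
Column by column: L(e1) = A e1 = <3, -3>; its C-coordinates <3, 3> give column 1.
Continuing for each basis vector yields [L]_C = [[3, 0], [3, -3]].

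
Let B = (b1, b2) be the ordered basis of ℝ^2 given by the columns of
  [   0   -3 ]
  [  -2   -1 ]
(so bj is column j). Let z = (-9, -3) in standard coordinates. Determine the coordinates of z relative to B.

(0, 3)

We seek scalars with c_1 b1 + c_2 b2 = z; equivalently solve M c = z where the columns of M are b1, b2.
System: 0c_1 - 3c_2 = -9, -2c_1 - c_2 = -3; solving gives c_1 = 0, c_2 = 3.
Check: 0·b1 + 3b2 = (-9, -3).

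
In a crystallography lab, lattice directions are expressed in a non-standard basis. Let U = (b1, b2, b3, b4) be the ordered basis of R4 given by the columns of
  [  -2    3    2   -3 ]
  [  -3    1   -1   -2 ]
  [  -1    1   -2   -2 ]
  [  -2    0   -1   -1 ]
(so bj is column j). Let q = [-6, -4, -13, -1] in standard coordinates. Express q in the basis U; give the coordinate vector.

Write q = c_1 b1 + ... + c_4 b4 and solve for the c_i.
Solving this 4x4 system gives c = (-3, -2, 3, 4).
Check: -3b1 - 2b2 + 3b3 + 4b4 = [-6, -4, -13, -1].

[-3, -2, 3, 4]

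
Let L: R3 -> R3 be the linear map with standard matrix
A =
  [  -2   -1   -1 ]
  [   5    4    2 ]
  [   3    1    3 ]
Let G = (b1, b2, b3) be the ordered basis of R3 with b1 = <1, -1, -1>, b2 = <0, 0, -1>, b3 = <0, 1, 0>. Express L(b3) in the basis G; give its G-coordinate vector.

Column 3 of [L]_G is the G-coordinate vector of L(b3).
In standard coordinates L(b3) = A b3 = <-1, 4, 1>.
Converting to G: <-1, 4, 1> = -b1 + 0·b2 + 3b3, so the coordinate vector is <-1, 0, 3>.

<-1, 0, 3>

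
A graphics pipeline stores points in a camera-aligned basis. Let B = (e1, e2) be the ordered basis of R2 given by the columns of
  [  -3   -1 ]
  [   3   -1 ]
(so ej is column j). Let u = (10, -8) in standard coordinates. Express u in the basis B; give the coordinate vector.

(-3, -1)

We seek scalars with c_1 e1 + c_2 e2 = u; equivalently solve M c = u where the columns of M are e1, e2.
System: -3c_1 - c_2 = 10, 3c_1 - c_2 = -8; solving gives c_1 = -3, c_2 = -1.
Check: -3e1 - e2 = (10, -8).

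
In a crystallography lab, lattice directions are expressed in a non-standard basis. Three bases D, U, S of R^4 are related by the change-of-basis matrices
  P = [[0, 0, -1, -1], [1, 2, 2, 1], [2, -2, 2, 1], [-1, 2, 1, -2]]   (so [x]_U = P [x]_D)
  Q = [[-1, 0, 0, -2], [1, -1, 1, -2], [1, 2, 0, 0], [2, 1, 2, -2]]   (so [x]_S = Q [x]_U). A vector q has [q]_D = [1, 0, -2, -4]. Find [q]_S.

[-16, -3, -8, -17]

Composing the changes, [q]_S = Q P [q]_D.
Q P = [[2, -4, -1, 5], [3, -8, -3, 3], [2, 4, 3, 1], [7, -6, 2, 5]]; applying this to [1, 0, -2, -4] gives [-16, -3, -8, -17].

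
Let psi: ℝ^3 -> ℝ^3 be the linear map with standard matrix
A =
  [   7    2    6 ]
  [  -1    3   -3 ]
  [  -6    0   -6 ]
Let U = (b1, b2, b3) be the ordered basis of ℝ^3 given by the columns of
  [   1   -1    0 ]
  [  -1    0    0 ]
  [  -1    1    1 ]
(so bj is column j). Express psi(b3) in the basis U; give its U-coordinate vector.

<3, -3, 0>

Compute psi(b3) = A b3 = <6, -3, -6> in standard coordinates.
Then write this in U-coordinates: solve for y in y_1 b1 + ... + y_3 b3 = <6, -3, -6>.
This gives y = <3, -3, 0>, which is column 3 of [psi]_U.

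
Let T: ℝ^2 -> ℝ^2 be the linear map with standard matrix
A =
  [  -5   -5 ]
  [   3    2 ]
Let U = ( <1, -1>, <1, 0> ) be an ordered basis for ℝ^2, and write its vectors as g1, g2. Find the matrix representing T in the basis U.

The j-th column of [T]_U is [T(gj)]_U.
T(g1) = A g1 = <0, 1> = -g1 + g2, so column 1 is <-1, 1>.
Repeating for g2 and assembling the columns gives [[-1, -3], [1, -2]].

[[-1, -3], [1, -2]]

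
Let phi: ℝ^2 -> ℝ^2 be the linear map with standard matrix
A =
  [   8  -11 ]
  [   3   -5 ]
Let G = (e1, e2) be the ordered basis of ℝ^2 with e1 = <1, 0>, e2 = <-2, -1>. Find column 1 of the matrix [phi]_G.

<2, -3>

Column 1 of [phi]_G is the G-coordinate vector of phi(e1).
In standard coordinates phi(e1) = A e1 = <8, 3>.
Converting to G: <8, 3> = 2e1 - 3e2, so the coordinate vector is <2, -3>.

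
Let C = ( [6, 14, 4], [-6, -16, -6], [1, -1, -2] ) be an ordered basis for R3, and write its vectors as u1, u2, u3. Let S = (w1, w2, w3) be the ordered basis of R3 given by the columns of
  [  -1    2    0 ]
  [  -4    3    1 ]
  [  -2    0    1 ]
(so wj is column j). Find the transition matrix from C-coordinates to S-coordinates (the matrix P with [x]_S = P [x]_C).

Take x = uj: its C-coordinates are the j-th standard unit vector, so P e_j — column j of P — equals [uj]_S.
u1 = -2w1 + 2w2 + 0·w3, giving column 1 = [-2, 2, 0]; repeating for each j gives P = [[-2, 2, 1], [2, -2, 1], [0, -2, 0]].

[[-2, 2, 1], [2, -2, 1], [0, -2, 0]]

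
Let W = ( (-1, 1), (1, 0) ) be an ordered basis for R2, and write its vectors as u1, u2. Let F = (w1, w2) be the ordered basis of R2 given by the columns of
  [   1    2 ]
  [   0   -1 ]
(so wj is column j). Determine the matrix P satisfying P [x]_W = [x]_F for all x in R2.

Take x = uj: its W-coordinates are the j-th standard unit vector, so P e_j — column j of P — equals [uj]_F.
u1 = w1 - w2, giving column 1 = (1, -1); repeating for each j gives P = [[1, 1], [-1, 0]].

[[1, 1], [-1, 0]]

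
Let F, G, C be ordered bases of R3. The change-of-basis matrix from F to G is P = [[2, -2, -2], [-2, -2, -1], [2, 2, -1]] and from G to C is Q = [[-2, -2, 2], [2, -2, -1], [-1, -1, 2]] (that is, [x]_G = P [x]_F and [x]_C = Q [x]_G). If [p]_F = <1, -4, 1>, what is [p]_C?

First [p]_G = P [p]_F = <8, 5, -7>.
Then [p]_C = Q [p]_G = <-40, 13, -27>.

<-40, 13, -27>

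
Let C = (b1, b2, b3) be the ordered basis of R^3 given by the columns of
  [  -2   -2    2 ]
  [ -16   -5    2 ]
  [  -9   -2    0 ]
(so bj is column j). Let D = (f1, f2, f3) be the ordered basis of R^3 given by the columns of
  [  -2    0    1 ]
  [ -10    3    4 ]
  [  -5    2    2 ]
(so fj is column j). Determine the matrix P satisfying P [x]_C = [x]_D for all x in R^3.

[[1, 0, 0], [-2, 1, -2], [0, -2, 2]]

Let M have columns bj and N have columns fj. Then for every x, N [x]_D = x = M [x]_C, so P = N^(-1) M.
Since det N = -1, N^(-1) has integer entries; multiplying gives P = [[1, 0, 0], [-2, 1, -2], [0, -2, 2]].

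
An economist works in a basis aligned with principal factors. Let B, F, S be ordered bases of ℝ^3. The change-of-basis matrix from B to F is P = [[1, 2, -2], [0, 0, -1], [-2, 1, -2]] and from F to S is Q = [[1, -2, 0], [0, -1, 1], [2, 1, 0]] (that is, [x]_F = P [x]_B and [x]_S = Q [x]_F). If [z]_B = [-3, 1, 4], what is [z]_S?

First [z]_F = P [z]_B = [-9, -4, -1].
Then [z]_S = Q [z]_F = [-1, 3, -22].

[-1, 3, -22]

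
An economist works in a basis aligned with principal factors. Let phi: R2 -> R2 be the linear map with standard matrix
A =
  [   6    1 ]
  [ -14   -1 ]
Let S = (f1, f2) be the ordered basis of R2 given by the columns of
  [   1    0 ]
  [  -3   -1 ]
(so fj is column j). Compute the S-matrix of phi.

With P the matrix whose columns are f1, f2, [phi]_S = P^(-1) A P.
Column by column: phi(f1) = A f1 = <3, -11>; its S-coordinates <3, 2> give column 1.
Continuing for each basis vector yields [phi]_S = [[3, -1], [2, 2]].

[[3, -1], [2, 2]]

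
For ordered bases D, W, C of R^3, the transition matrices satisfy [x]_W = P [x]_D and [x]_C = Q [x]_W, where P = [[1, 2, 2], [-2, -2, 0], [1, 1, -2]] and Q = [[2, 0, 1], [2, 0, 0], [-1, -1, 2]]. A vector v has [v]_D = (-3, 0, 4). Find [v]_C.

First [v]_W = P [v]_D = (5, 6, -11).
Then [v]_C = Q [v]_W = (-1, 10, -33).

(-1, 10, -33)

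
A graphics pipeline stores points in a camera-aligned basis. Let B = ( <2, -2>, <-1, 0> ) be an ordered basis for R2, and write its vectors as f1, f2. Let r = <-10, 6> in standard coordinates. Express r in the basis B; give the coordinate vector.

Write r = c_1 f1 + c_2 f2 and solve for the c_i.
System: 2c_1 - c_2 = -10, -2c_1 + 0c_2 = 6; solving gives c_1 = -3, c_2 = 4.
Check: -3f1 + 4f2 = <-10, 6>.

<-3, 4>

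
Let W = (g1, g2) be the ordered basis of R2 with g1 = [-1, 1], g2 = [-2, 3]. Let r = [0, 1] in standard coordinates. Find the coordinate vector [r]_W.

We seek scalars with c_1 g1 + c_2 g2 = r; equivalently solve M c = r where the columns of M are g1, g2.
System: -c_1 - 2c_2 = 0, c_1 + 3c_2 = 1; solving gives c_1 = -2, c_2 = 1.
Check: -2g1 + g2 = [0, 1].

[-2, 1]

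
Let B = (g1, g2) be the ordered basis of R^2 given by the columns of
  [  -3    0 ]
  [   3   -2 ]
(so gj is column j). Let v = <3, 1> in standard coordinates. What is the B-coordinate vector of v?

We seek scalars with c_1 g1 + c_2 g2 = v; equivalently solve M c = v where the columns of M are g1, g2.
System: -3c_1 + 0c_2 = 3, 3c_1 - 2c_2 = 1; solving gives c_1 = -1, c_2 = -2.
Check: -g1 - 2g2 = <3, 1>.

<-1, -2>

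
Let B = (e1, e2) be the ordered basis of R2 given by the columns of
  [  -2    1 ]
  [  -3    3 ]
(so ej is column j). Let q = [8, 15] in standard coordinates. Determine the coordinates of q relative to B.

[-3, 2]

We seek scalars with c_1 e1 + c_2 e2 = q; equivalently solve M c = q where the columns of M are e1, e2.
System: -2c_1 + c_2 = 8, -3c_1 + 3c_2 = 15; solving gives c_1 = -3, c_2 = 2.
Check: -3e1 + 2e2 = [8, 15].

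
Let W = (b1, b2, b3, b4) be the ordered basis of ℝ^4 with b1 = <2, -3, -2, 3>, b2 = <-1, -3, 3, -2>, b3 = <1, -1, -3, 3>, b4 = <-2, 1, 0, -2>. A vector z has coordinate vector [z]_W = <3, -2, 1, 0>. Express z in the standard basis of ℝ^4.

The coordinates say z = 3b1 - 2b2 + b3 + 0·b4; adding the scaled basis vectors gives <9, -4, -15, 16>.

<9, -4, -15, 16>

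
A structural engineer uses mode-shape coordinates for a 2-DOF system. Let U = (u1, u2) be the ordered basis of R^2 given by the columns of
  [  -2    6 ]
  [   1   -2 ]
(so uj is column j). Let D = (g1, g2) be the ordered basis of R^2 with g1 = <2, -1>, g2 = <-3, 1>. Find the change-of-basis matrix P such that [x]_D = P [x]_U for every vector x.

Take x = uj: its U-coordinates are the j-th standard unit vector, so P e_j — column j of P — equals [uj]_D.
u1 = -g1 + 0·g2, giving column 1 = <-1, 0>; repeating for each j gives P = [[-1, 0], [0, -2]].

[[-1, 0], [0, -2]]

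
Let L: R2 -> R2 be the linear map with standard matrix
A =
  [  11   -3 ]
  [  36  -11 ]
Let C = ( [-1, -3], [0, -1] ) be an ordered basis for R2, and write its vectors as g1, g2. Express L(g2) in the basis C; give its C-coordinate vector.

[-3, -2]

Column 2 of [L]_C is the C-coordinate vector of L(g2).
In standard coordinates L(g2) = A g2 = [3, 11].
Converting to C: [3, 11] = -3g1 - 2g2, so the coordinate vector is [-3, -2].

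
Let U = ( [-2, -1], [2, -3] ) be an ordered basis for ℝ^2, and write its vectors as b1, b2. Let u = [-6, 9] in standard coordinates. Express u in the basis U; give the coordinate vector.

[u]_U is the unique c with M c = u, where M has columns b1, b2.
System: -2c_1 + 2c_2 = -6, -c_1 - 3c_2 = 9; solving gives c_1 = 0, c_2 = -3.
Check: 0·b1 - 3b2 = [-6, 9].

[0, -3]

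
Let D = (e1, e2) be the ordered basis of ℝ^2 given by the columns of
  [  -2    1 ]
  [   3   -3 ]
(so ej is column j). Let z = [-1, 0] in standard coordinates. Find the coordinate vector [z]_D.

[z]_D is the unique c with M c = z, where M has columns e1, e2.
System: -2c_1 + c_2 = -1, 3c_1 - 3c_2 = 0; solving gives c_1 = 1, c_2 = 1.
Check: e1 + e2 = [-1, 0].

[1, 1]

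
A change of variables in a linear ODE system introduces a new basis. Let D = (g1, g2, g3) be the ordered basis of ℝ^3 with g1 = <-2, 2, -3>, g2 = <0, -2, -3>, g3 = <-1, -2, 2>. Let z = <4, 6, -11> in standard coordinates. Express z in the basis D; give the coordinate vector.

<0, 1, -4>

Write z = c_1 g1 + ... + c_3 g3 and solve for the c_i.
Solving this 3x3 system gives c = (0, 1, -4).
Check: 0·g1 + g2 - 4g3 = <4, 6, -11>.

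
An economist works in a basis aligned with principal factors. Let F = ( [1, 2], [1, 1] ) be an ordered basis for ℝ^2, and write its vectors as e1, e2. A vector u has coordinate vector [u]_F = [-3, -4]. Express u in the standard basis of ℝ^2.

u = M [u]_F, where M has columns e1, e2.
Carrying out the matrix-vector product, u = [-7, -10].

[-7, -10]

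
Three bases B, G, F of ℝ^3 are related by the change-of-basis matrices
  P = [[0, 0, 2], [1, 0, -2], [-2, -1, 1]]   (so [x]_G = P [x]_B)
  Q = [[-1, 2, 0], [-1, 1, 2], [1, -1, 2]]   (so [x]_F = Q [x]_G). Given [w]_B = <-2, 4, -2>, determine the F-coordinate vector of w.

Apply P to get G-coordinates <-4, 2, -2>, then Q to get F-coordinates.
The result is [w]_F = <8, 2, -10>.

<8, 2, -10>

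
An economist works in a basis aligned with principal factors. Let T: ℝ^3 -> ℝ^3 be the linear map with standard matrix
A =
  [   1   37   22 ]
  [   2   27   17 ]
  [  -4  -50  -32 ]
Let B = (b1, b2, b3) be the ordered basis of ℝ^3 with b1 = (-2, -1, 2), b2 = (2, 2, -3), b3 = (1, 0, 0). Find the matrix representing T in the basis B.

With P the matrix whose columns are b1, ..., b3, [T]_B = P^(-1) A P.
Column by column: T(b1) = A b1 = (5, 3, -6); its B-coordinates (-3, 0, -1) give column 1.
Continuing for each basis vector yields [T]_B = [[-3, -3, -2], [0, 2, 0], [-1, 0, -3]].

[[-3, -3, -2], [0, 2, 0], [-1, 0, -3]]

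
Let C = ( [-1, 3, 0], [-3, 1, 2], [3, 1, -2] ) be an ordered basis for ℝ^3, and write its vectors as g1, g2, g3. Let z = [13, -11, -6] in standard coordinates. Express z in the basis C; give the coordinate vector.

We seek scalars with c_1 g1 + ... + c_3 g3 = z; equivalently solve M c = z where the columns of M are g1, ..., g3.
Row-reducing the augmented matrix [M | z] gives c = (-4, -1, 2).
Check: -4g1 - g2 + 2g3 = [13, -11, -6].

[-4, -1, 2]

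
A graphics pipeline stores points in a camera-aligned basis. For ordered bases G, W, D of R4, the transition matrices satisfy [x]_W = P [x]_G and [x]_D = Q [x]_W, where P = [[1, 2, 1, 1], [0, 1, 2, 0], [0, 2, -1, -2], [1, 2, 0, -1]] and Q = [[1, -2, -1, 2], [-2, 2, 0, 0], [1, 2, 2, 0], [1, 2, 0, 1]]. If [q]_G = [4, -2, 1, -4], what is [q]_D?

[2, 6, 3, 1]

First [q]_W = P [q]_G = [-3, 0, 3, 4].
Then [q]_D = Q [q]_W = [2, 6, 3, 1].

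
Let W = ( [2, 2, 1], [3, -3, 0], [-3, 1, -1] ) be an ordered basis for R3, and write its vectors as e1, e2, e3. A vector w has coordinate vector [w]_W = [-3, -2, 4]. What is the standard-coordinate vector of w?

[-24, 4, -7]

w = M [w]_W, where M has columns e1, ..., e3.
Carrying out the matrix-vector product, w = [-24, 4, -7].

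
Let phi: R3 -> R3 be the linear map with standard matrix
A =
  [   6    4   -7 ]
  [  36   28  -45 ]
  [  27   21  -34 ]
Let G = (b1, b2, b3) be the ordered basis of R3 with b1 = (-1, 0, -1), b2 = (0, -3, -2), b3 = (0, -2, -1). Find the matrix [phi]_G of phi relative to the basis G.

The j-th column of [phi]_G is [phi(bj)]_G.
phi(b1) = A b1 = (1, 9, 7) = -b1 - 3b2 + 0·b3, so column 1 is (-1, -3, 0).
Repeating for b2, b3 and assembling the columns gives [[-1, -2, 1], [-3, 0, 3], [0, -3, 1]].

[[-1, -2, 1], [-3, 0, 3], [0, -3, 1]]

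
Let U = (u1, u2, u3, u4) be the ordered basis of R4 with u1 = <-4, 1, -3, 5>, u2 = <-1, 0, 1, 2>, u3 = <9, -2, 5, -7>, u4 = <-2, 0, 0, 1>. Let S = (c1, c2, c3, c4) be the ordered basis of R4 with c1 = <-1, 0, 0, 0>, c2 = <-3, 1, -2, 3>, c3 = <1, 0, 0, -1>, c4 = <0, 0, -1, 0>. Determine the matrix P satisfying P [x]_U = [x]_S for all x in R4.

Let M have columns uj and N have columns cj. Then for every x, N [x]_S = x = M [x]_U, so P = N^(-1) M.
Since det N = 1, N^(-1) has integer entries; multiplying gives P = [[-1, -1, -2, 1], [1, 0, -2, 0], [-2, -2, 1, -1], [1, -1, -1, 0]].

[[-1, -1, -2, 1], [1, 0, -2, 0], [-2, -2, 1, -1], [1, -1, -1, 0]]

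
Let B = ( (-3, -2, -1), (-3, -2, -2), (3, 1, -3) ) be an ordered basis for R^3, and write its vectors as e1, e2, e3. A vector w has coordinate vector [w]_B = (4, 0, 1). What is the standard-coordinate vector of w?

w = M [w]_B, where M has columns e1, ..., e3.
Carrying out the matrix-vector product, w = (-9, -7, -7).

(-9, -7, -7)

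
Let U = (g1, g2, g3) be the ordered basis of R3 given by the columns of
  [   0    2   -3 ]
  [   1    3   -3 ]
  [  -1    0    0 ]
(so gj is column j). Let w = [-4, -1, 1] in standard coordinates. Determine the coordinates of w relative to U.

[-1, 4, 4]

[w]_U is the unique c with M c = w, where M has columns g1, ..., g3.
Gaussian elimination on [M | w] yields c = (-1, 4, 4).
Check: -g1 + 4g2 + 4g3 = [-4, -1, 1].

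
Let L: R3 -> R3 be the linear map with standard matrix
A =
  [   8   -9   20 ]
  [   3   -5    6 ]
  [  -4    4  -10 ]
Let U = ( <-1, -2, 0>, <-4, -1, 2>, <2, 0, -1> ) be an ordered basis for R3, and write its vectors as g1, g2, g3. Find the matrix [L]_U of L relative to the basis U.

Let P have columns g1, ..., g3. Then [L]_U = P^(-1) A P.
Here det P = -1, so P^(-1) is integer; computing A P first and then P^(-1)(A P) gives [[-2, -1, 0], [-3, -3, 0], [-2, 2, -2]].

[[-2, -1, 0], [-3, -3, 0], [-2, 2, -2]]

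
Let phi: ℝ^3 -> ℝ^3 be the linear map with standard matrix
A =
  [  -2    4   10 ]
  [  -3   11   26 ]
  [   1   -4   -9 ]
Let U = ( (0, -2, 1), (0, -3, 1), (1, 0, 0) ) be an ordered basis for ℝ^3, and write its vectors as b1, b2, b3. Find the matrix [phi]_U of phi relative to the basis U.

[[1, 2, 0], [-2, 1, 1], [2, -2, -2]]

The j-th column of [phi]_U is [phi(bj)]_U.
phi(b1) = A b1 = (2, 4, -1) = b1 - 2b2 + 2b3, so column 1 is (1, -2, 2).
Repeating for b2, b3 and assembling the columns gives [[1, 2, 0], [-2, 1, 1], [2, -2, -2]].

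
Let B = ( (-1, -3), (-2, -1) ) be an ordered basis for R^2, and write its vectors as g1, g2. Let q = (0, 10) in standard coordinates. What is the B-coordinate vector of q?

[q]_B is the unique c with M c = q, where M has columns g1, g2.
System: -c_1 - 2c_2 = 0, -3c_1 - c_2 = 10; solving gives c_1 = -4, c_2 = 2.
Check: -4g1 + 2g2 = (0, 10).

(-4, 2)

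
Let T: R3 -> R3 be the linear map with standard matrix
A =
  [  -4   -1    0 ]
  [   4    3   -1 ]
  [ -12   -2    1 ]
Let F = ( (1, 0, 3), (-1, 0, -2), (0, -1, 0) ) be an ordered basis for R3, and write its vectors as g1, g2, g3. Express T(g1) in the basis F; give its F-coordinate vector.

Compute T(g1) = A g1 = (-4, 1, -9) in standard coordinates.
Then write this in F-coordinates: solve for y in y_1 g1 + ... + y_3 g3 = (-4, 1, -9).
This gives y = (-1, 3, -1), which is column 1 of [T]_F.

(-1, 3, -1)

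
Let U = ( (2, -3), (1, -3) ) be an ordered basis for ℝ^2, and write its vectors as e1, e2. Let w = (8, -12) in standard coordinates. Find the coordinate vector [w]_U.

[w]_U is the unique c with M c = w, where M has columns e1, e2.
System: 2c_1 + c_2 = 8, -3c_1 - 3c_2 = -12; solving gives c_1 = 4, c_2 = 0.
Check: 4e1 + 0·e2 = (8, -12).

(4, 0)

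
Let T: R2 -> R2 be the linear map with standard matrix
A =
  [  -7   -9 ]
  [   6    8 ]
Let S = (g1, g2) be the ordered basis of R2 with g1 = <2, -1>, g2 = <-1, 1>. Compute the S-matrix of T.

[[-1, 0], [3, 2]]

With P the matrix whose columns are g1, g2, [T]_S = P^(-1) A P.
Column by column: T(g1) = A g1 = <-5, 4>; its S-coordinates <-1, 3> give column 1.
Continuing for each basis vector yields [T]_S = [[-1, 0], [3, 2]].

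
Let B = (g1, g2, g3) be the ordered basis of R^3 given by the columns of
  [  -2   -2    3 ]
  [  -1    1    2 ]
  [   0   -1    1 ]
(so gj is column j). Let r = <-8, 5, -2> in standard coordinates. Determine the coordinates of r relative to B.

<3, 4, 2>

We seek scalars with c_1 g1 + ... + c_3 g3 = r; equivalently solve M c = r where the columns of M are g1, ..., g3.
Solving this 3x3 system gives c = (3, 4, 2).
Check: 3g1 + 4g2 + 2g3 = <-8, 5, -2>.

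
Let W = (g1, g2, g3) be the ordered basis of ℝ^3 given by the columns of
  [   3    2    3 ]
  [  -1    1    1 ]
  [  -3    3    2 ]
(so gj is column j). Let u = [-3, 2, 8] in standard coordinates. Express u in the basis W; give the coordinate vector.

Write u = c_1 g1 + ... + c_3 g3 and solve for the c_i.
Gaussian elimination on [M | u] yields c = (-1, 3, -2).
Check: -g1 + 3g2 - 2g3 = [-3, 2, 8].

[-1, 3, -2]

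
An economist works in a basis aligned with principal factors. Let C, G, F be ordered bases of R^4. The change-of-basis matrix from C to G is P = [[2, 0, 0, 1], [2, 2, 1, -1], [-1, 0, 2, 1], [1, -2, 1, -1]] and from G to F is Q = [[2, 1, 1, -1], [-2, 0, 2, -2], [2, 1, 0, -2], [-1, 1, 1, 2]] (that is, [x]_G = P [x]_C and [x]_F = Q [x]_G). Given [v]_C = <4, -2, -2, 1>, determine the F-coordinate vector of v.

<7, -42, 9, -5>

First [v]_G = P [v]_C = <9, 1, -7, 5>.
Then [v]_F = Q [v]_G = <7, -42, 9, -5>.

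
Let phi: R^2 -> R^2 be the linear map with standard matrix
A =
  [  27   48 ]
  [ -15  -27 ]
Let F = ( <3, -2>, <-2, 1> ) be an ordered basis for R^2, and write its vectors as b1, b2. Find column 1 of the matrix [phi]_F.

Compute phi(b1) = A b1 = <-15, 9> in standard coordinates.
Then write this in F-coordinates: solve for y in y_1 b1 + y_2 b2 = <-15, 9>.
This gives y = <-3, 3>, which is column 1 of [phi]_F.

<-3, 3>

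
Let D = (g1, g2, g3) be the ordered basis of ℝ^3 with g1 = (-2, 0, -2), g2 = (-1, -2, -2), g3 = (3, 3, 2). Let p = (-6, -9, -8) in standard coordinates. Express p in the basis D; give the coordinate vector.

(0, 3, -1)

We seek scalars with c_1 g1 + ... + c_3 g3 = p; equivalently solve M c = p where the columns of M are g1, ..., g3.
Solving this 3x3 system gives c = (0, 3, -1).
Check: 0·g1 + 3g2 - g3 = (-6, -9, -8).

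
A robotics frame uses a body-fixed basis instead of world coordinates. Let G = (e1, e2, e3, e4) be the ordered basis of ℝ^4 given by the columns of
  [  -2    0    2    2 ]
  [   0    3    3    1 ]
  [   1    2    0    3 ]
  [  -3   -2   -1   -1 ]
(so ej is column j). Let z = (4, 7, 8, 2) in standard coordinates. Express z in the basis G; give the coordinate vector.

(-3, 4, -2, 1)

We seek scalars with c_1 e1 + ... + c_4 e4 = z; equivalently solve M c = z where the columns of M are e1, ..., e4.
Row-reducing the augmented matrix [M | z] gives c = (-3, 4, -2, 1).
Check: -3e1 + 4e2 - 2e3 + e4 = (4, 7, 8, 2).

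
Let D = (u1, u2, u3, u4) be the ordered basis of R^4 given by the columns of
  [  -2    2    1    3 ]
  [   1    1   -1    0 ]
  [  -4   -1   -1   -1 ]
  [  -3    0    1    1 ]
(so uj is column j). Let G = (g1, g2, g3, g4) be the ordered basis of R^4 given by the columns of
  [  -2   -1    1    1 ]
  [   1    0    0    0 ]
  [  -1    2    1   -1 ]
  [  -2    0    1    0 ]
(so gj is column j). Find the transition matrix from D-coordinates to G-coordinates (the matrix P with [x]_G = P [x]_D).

Column j of P is [uj]_G, since P maps D-coordinates to G-coordinates.
Expressing u1 in G: u1 = g1 - g2 - g3 + 0·g4, so column 1 of P is <1, -1, -1, 0>.
Doing the same for each uj gives P = [[1, 1, -1, 0], [-1, 0, -1, 0], [-1, 2, -1, 1], [0, 2, -1, 2]].

[[1, 1, -1, 0], [-1, 0, -1, 0], [-1, 2, -1, 1], [0, 2, -1, 2]]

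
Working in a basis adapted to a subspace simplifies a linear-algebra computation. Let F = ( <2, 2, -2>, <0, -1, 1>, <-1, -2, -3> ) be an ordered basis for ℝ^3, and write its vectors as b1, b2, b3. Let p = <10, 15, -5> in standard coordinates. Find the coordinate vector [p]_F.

<4, -3, -2>

Write p = c_1 b1 + ... + c_3 b3 and solve for the c_i.
Solving this 3x3 system gives c = (4, -3, -2).
Check: 4b1 - 3b2 - 2b3 = <10, 15, -5>.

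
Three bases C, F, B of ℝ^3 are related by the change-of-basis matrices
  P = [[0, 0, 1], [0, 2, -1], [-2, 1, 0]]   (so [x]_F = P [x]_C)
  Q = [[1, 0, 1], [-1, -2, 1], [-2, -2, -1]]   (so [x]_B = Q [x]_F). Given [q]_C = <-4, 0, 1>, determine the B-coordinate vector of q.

<9, 9, -8>

Apply P to get F-coordinates <1, -1, 8>, then Q to get B-coordinates.
The result is [q]_B = <9, 9, -8>.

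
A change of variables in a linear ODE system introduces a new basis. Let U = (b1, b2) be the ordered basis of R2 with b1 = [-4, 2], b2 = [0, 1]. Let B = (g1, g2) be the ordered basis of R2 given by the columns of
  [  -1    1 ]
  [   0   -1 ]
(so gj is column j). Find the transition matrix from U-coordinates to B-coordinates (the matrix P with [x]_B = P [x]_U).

[[2, -1], [-2, -1]]

Column j of P is [bj]_B, since P maps U-coordinates to B-coordinates.
Expressing b1 in B: b1 = 2g1 - 2g2, so column 1 of P is [2, -2].
Doing the same for each bj gives P = [[2, -1], [-2, -1]].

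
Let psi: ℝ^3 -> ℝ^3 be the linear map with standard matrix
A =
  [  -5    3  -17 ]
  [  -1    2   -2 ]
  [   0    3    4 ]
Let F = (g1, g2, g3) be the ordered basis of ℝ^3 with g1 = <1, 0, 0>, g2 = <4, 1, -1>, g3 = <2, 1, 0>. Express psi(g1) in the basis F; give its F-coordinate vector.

Compute psi(g1) = A g1 = <-5, -1, 0> in standard coordinates.
Then write this in F-coordinates: solve for y in y_1 g1 + ... + y_3 g3 = <-5, -1, 0>.
This gives y = <-3, 0, -1>, which is column 1 of [psi]_F.

<-3, 0, -1>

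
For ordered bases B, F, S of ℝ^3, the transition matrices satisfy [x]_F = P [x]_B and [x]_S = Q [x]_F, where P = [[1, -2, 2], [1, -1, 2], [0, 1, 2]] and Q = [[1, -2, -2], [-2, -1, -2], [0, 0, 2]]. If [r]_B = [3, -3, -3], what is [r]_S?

Apply P to get F-coordinates [3, 0, -9], then Q to get S-coordinates.
The result is [r]_S = [21, 12, -18].

[21, 12, -18]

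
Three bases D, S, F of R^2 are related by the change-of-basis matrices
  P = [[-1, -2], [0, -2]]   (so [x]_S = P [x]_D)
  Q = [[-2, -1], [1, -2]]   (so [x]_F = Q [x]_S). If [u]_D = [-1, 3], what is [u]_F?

[16, 7]

First [u]_S = P [u]_D = [-5, -6].
Then [u]_F = Q [u]_S = [16, 7].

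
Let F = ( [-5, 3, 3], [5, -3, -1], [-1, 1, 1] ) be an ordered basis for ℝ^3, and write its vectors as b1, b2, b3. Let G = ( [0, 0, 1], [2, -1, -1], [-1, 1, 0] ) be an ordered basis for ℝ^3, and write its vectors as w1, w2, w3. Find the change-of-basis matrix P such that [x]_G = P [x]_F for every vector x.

[[1, 1, 1], [-2, 2, 0], [1, -1, 1]]

Column j of P is [bj]_G, since P maps F-coordinates to G-coordinates.
Expressing b1 in G: b1 = w1 - 2w2 + w3, so column 1 of P is [1, -2, 1].
Doing the same for each bj gives P = [[1, 1, 1], [-2, 2, 0], [1, -1, 1]].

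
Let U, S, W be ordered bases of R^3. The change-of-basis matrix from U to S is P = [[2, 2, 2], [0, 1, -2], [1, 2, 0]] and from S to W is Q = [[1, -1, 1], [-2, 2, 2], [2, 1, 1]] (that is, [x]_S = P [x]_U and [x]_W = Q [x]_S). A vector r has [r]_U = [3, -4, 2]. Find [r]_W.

[5, -30, -9]

Apply P to get S-coordinates [2, -8, -5], then Q to get W-coordinates.
The result is [r]_W = [5, -30, -9].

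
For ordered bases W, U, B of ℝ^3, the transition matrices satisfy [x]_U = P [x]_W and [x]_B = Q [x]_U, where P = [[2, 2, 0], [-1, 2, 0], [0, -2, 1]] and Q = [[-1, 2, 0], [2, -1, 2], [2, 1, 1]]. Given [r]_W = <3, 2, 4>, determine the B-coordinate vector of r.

Apply P to get U-coordinates <10, 1, 0>, then Q to get B-coordinates.
The result is [r]_B = <-8, 19, 21>.

<-8, 19, 21>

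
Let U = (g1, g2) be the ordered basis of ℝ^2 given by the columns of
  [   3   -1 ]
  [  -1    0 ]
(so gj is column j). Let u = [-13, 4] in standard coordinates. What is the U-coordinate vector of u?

[-4, 1]

[u]_U is the unique c with M c = u, where M has columns g1, g2.
System: 3c_1 - c_2 = -13, -c_1 + 0c_2 = 4; solving gives c_1 = -4, c_2 = 1.
Check: -4g1 + g2 = [-13, 4].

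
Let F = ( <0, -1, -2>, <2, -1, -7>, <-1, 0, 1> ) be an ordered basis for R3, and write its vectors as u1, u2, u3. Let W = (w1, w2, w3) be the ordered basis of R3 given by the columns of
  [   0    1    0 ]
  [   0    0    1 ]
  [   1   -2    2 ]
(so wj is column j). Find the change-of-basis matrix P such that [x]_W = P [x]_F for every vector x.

[[0, -1, -1], [0, 2, -1], [-1, -1, 0]]

Let M have columns uj and N have columns wj. Then for every x, N [x]_W = x = M [x]_F, so P = N^(-1) M.
Since det N = 1, N^(-1) has integer entries; multiplying gives P = [[0, -1, -1], [0, 2, -1], [-1, -1, 0]].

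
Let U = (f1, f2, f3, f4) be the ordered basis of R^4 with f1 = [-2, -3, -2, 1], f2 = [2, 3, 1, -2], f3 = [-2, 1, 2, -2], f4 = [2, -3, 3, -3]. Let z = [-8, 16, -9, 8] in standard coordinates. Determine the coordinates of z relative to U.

[z]_U is the unique c with M c = z, where M has columns f1, ..., f4.
Solving this 4x4 system gives c = (0, 1, 1, -4).
Check: 0·f1 + f2 + f3 - 4f4 = [-8, 16, -9, 8].

[0, 1, 1, -4]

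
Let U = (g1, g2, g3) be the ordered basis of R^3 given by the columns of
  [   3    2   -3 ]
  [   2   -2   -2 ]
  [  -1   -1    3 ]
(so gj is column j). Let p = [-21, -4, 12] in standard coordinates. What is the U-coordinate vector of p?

We seek scalars with c_1 g1 + ... + c_3 g3 = p; equivalently solve M c = p where the columns of M are g1, ..., g3.
Row-reducing the augmented matrix [M | p] gives c = (-3, -3, 2).
Check: -3g1 - 3g2 + 2g3 = [-21, -4, 12].

[-3, -3, 2]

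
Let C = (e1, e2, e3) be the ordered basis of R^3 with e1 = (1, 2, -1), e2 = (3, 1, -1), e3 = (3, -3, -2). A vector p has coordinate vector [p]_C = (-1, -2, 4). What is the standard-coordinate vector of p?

(5, -16, -5)

By definition p = -e1 - 2e2 + 4e3.
Summing componentwise gives (5, -16, -5).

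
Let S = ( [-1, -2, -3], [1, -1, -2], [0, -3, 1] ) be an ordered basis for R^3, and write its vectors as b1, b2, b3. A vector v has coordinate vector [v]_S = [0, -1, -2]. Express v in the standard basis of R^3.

By definition v = 0·b1 - b2 - 2b3.
Summing componentwise gives [-1, 7, 0].

[-1, 7, 0]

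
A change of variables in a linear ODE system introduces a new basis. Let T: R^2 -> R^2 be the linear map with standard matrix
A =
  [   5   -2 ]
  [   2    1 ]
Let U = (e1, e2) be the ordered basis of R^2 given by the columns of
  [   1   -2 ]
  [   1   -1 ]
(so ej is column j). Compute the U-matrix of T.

The j-th column of [T]_U is [T(ej)]_U.
T(e1) = A e1 = [3, 3] = 3e1 + 0·e2, so column 1 is [3, 0].
Repeating for e2 and assembling the columns gives [[3, -2], [0, 3]].

[[3, -2], [0, 3]]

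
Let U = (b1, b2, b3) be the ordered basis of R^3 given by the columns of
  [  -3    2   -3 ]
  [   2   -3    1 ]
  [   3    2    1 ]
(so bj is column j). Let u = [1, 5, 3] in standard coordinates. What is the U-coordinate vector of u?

[3, -1, -4]

Write u = c_1 b1 + ... + c_3 b3 and solve for the c_i.
Gaussian elimination on [M | u] yields c = (3, -1, -4).
Check: 3b1 - b2 - 4b3 = [1, 5, 3].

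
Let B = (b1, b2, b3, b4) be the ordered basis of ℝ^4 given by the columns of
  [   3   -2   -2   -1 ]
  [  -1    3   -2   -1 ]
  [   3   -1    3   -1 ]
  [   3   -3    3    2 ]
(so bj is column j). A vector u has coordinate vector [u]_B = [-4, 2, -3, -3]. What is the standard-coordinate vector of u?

The coordinates say u = -4b1 + 2b2 - 3b3 - 3b4; adding the scaled basis vectors gives [-7, 19, -20, -33].

[-7, 19, -20, -33]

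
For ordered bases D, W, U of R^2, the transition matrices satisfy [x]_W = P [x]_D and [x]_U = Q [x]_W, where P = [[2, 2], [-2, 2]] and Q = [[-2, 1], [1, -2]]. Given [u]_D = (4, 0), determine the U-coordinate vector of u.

Apply P to get W-coordinates (8, -8), then Q to get U-coordinates.
The result is [u]_U = (-24, 24).

(-24, 24)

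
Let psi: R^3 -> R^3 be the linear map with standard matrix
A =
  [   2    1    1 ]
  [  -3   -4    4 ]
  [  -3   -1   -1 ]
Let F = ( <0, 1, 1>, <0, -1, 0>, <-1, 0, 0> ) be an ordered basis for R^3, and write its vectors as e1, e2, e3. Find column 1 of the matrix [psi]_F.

<-2, -2, -2>

Column 1 of [psi]_F is the F-coordinate vector of psi(e1).
In standard coordinates psi(e1) = A e1 = <2, 0, -2>.
Converting to F: <2, 0, -2> = -2e1 - 2e2 - 2e3, so the coordinate vector is <-2, -2, -2>.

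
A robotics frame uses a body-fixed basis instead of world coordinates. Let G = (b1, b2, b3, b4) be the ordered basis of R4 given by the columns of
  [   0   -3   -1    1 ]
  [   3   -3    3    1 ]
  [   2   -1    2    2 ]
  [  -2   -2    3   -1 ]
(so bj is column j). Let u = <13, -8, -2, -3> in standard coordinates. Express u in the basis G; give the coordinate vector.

<-3, -2, -3, 4>

We seek scalars with c_1 b1 + ... + c_4 b4 = u; equivalently solve M c = u where the columns of M are b1, ..., b4.
Row-reducing the augmented matrix [M | u] gives c = (-3, -2, -3, 4).
Check: -3b1 - 2b2 - 3b3 + 4b4 = <13, -8, -2, -3>.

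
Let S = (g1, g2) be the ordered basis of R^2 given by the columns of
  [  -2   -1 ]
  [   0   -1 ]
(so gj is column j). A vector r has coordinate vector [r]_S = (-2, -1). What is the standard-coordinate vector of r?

(5, 1)

By definition r = -2g1 - g2.
Summing componentwise gives (5, 1).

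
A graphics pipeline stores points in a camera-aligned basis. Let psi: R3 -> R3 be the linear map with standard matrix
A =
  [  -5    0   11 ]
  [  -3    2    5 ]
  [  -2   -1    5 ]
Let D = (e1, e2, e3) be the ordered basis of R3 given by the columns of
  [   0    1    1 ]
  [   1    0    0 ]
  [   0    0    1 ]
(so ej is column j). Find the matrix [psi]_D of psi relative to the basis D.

The j-th column of [psi]_D is [psi(ej)]_D.
psi(e1) = A e1 = (0, 2, -1) = 2e1 + e2 - e3, so column 1 is (2, 1, -1).
Repeating for e2, e3 and assembling the columns gives [[2, -3, 2], [1, -3, 3], [-1, -2, 3]].

[[2, -3, 2], [1, -3, 3], [-1, -2, 3]]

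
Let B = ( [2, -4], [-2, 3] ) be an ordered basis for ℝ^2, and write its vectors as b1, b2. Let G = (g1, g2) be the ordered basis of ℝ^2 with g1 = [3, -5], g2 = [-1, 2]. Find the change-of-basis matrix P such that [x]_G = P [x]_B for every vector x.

Column j of P is [bj]_G, since P maps B-coordinates to G-coordinates.
Expressing b1 in G: b1 = 0·g1 - 2g2, so column 1 of P is [0, -2].
Doing the same for each bj gives P = [[0, -1], [-2, -1]].

[[0, -1], [-2, -1]]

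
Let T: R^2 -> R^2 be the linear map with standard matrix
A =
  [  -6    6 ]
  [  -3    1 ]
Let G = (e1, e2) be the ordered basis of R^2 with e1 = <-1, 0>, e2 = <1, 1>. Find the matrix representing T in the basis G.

Let P have columns e1, e2. Then [T]_G = P^(-1) A P.
Here det P = -1, so P^(-1) is integer; computing A P first and then P^(-1)(A P) gives [[-3, -2], [3, -2]].

[[-3, -2], [3, -2]]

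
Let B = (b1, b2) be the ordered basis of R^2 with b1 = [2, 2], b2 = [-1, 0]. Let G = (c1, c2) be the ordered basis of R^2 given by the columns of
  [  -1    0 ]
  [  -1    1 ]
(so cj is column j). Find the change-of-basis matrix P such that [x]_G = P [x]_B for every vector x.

[[-2, 1], [0, 1]]

Column j of P is [bj]_G, since P maps B-coordinates to G-coordinates.
Expressing b1 in G: b1 = -2c1 + 0·c2, so column 1 of P is [-2, 0].
Doing the same for each bj gives P = [[-2, 1], [0, 1]].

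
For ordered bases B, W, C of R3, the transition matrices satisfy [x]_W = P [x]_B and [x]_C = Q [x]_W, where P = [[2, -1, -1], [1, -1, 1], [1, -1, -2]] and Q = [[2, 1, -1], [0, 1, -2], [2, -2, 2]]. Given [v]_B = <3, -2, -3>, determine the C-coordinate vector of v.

Apply P to get W-coordinates <11, 2, 11>, then Q to get C-coordinates.
The result is [v]_C = <13, -20, 40>.

<13, -20, 40>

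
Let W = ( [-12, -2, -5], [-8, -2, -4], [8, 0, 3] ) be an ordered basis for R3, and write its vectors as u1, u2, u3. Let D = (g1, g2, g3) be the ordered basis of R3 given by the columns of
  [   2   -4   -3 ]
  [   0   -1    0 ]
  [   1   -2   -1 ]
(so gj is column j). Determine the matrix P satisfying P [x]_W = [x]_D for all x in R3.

Take x = uj: its W-coordinates are the j-th standard unit vector, so P e_j — column j of P — equals [uj]_D.
u1 = g1 + 2g2 + 2g3, giving column 1 = [1, 2, 2]; repeating for each j gives P = [[1, 0, 1], [2, 2, 0], [2, 0, -2]].

[[1, 0, 1], [2, 2, 0], [2, 0, -2]]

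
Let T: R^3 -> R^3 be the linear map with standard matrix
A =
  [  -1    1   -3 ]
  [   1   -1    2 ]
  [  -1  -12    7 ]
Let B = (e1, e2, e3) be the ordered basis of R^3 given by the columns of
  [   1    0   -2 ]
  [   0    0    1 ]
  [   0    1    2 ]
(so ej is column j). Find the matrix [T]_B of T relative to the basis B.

With P the matrix whose columns are e1, ..., e3, [T]_B = P^(-1) A P.
Column by column: T(e1) = A e1 = <-1, 1, -1>; its B-coordinates <1, -3, 1> give column 1.
Continuing for each basis vector yields [T]_B = [[1, 1, -1], [-3, 3, 2], [1, 2, 1]].

[[1, 1, -1], [-3, 3, 2], [1, 2, 1]]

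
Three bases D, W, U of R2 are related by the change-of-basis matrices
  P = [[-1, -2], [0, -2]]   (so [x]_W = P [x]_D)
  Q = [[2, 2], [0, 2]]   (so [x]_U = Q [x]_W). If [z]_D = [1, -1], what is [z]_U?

[6, 4]

Apply P to get W-coordinates [1, 2], then Q to get U-coordinates.
The result is [z]_U = [6, 4].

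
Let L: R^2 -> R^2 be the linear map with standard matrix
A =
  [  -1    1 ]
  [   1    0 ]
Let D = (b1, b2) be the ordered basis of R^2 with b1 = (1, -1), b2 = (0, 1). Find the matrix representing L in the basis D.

The j-th column of [L]_D is [L(bj)]_D.
L(b1) = A b1 = (-2, 1) = -2b1 - b2, so column 1 is (-2, -1).
Repeating for b2 and assembling the columns gives [[-2, 1], [-1, 1]].

[[-2, 1], [-1, 1]]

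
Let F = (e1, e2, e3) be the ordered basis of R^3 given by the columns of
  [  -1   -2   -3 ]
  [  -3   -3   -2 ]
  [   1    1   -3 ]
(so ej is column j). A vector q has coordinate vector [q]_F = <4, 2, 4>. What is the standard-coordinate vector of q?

<-20, -26, -6>

By definition q = 4e1 + 2e2 + 4e3.
Summing componentwise gives <-20, -26, -6>.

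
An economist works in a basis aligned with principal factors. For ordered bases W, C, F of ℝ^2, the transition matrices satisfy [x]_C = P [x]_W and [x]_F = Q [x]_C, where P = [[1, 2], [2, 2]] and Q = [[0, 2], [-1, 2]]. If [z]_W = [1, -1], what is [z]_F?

[0, 1]

First [z]_C = P [z]_W = [-1, 0].
Then [z]_F = Q [z]_C = [0, 1].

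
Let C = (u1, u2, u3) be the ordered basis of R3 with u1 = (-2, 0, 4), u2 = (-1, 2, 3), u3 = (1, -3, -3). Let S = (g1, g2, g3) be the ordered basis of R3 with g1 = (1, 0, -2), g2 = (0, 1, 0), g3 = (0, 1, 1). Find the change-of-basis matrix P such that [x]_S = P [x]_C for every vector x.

Let M have columns uj and N have columns gj. Then for every x, N [x]_S = x = M [x]_C, so P = N^(-1) M.
Since det N = 1, N^(-1) has integer entries; multiplying gives P = [[-2, -1, 1], [0, 1, -2], [0, 1, -1]].

[[-2, -1, 1], [0, 1, -2], [0, 1, -1]]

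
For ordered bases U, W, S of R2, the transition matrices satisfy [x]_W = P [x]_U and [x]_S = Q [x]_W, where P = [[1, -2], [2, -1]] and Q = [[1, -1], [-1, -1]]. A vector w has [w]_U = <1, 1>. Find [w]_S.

Composing the changes, [w]_S = Q P [w]_U.
Q P = [[-1, -1], [-3, 3]]; applying this to <1, 1> gives <-2, 0>.

<-2, 0>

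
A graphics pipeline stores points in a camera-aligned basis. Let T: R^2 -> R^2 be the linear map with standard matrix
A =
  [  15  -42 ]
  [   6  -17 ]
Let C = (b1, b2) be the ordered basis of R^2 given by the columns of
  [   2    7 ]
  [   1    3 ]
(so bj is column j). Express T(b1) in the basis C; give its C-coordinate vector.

(1, -2)

Column 1 of [T]_C is the C-coordinate vector of T(b1).
In standard coordinates T(b1) = A b1 = (-12, -5).
Converting to C: (-12, -5) = b1 - 2b2, so the coordinate vector is (1, -2).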